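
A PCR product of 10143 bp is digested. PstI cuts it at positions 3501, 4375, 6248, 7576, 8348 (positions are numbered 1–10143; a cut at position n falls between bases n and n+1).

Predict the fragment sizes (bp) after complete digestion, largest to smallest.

Linear molecule, 5 cuts → 6 fragments:
  3501 − 0 = 3501 bp
  4375 − 3501 = 874 bp
  6248 − 4375 = 1873 bp
  7576 − 6248 = 1328 bp
  8348 − 7576 = 772 bp
  10143 − 8348 = 1795 bp
Sorted largest to smallest: 3501, 1873, 1795, 1328, 874, 772 bp.

3501, 1873, 1795, 1328, 874, 772 bp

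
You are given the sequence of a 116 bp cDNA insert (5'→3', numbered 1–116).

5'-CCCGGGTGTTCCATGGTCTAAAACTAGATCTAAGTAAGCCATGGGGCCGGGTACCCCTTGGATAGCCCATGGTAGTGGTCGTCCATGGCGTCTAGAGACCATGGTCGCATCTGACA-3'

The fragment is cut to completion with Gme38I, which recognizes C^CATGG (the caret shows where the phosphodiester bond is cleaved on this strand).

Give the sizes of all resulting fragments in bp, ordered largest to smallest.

Gme38I sites (CCATGG) start at positions 11, 39, 67, 83, 99.
Gme38I cuts after the first base of each site, so after positions 11, 39, 67, 83, 99.
Linear molecule, 5 cuts → 6 fragments:
  1–11 → 11 bp
  12–39 → 28 bp
  40–67 → 28 bp
  68–83 → 16 bp
  84–99 → 16 bp
  100–116 → 17 bp
Sorted largest to smallest: 28, 28, 17, 16, 16, 11 bp.

28, 28, 17, 16, 16, 11 bp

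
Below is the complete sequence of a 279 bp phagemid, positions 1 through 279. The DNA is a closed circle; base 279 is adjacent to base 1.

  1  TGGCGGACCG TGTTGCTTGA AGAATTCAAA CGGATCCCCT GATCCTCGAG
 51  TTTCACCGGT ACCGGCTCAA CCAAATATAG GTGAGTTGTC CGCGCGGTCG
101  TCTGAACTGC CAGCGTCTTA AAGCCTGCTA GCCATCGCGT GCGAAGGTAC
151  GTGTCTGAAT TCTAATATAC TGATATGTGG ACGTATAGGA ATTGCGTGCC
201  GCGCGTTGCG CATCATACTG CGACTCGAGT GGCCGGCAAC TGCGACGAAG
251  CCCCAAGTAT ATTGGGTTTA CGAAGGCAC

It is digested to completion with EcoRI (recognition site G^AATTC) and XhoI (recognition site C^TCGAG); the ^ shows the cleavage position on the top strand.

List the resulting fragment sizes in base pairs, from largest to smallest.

112, 77, 67, 23 bp

EcoRI sites (GAATTC) start at positions 22, 157.
EcoRI cuts after the first base of each site, so after positions 22, 157.
XhoI sites (CTCGAG) start at positions 45, 224.
XhoI cuts after the first base of each site, so after positions 45, 224.
Combined cut positions: 22, 45, 157, 224.
Circular molecule, 4 cuts → 4 fragments:
  23–45 → 23 bp
  46–157 → 112 bp
  158–224 → 67 bp
  225–279 then 1–22 → 55 + 22 = 77 bp
Sorted largest to smallest: 112, 77, 67, 23 bp.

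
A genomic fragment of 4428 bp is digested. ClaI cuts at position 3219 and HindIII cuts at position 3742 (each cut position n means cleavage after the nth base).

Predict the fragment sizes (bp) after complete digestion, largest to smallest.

3219, 686, 523 bp

Combined cut positions (sorted): 3219, 3742.
Linear molecule, 2 cuts → 3 fragments:
  3219 − 0 = 3219 bp
  3742 − 3219 = 523 bp
  4428 − 3742 = 686 bp
Sorted largest to smallest: 3219, 686, 523 bp.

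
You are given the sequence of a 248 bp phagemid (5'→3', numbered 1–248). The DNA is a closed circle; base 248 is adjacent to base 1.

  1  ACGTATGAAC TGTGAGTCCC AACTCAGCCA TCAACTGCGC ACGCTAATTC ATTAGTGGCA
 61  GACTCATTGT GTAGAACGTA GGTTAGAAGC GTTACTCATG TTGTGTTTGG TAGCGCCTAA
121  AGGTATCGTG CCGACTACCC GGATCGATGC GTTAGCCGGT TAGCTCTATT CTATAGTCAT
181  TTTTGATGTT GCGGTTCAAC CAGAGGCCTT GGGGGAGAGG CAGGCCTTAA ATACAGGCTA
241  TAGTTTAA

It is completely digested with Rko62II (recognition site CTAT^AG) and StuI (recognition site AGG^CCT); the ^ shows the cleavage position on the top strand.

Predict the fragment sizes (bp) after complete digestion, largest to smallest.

181, 32, 18, 17 bp

Rko62II sites (CTATAG) start at positions 171, 238.
Rko62II cuts after base 4 of each site, so after positions 174, 241.
StuI sites (AGGCCT) start at positions 204, 222.
StuI cuts after base 3 of each site, so after positions 206, 224.
Combined cut positions: 174, 206, 224, 241.
Circular molecule, 4 cuts → 4 fragments:
  175–206 → 32 bp
  207–224 → 18 bp
  225–241 → 17 bp
  242–248 then 1–174 → 7 + 174 = 181 bp
Sorted largest to smallest: 181, 32, 18, 17 bp.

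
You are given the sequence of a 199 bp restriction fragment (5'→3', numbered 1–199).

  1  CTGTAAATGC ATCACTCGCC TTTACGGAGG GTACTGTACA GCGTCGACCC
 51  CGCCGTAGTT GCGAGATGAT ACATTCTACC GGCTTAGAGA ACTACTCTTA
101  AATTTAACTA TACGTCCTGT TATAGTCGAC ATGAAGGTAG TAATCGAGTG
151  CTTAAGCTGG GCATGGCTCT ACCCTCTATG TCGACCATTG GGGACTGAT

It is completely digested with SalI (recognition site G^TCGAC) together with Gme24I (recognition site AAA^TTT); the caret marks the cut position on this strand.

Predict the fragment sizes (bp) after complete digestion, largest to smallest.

SalI sites (GTCGAC) start at positions 43, 125, 180.
SalI cuts after the first base of each site, so after positions 43, 125, 180.
The Gme24I site (AAATTT) starts at position 100.
Gme24I cuts after base 3 of each site, so after position 102.
Combined cut positions: 43, 102, 125, 180.
Linear molecule, 4 cuts → 5 fragments:
  1–43 → 43 bp
  44–102 → 59 bp
  103–125 → 23 bp
  126–180 → 55 bp
  181–199 → 19 bp
Sorted largest to smallest: 59, 55, 43, 23, 19 bp.

59, 55, 43, 23, 19 bp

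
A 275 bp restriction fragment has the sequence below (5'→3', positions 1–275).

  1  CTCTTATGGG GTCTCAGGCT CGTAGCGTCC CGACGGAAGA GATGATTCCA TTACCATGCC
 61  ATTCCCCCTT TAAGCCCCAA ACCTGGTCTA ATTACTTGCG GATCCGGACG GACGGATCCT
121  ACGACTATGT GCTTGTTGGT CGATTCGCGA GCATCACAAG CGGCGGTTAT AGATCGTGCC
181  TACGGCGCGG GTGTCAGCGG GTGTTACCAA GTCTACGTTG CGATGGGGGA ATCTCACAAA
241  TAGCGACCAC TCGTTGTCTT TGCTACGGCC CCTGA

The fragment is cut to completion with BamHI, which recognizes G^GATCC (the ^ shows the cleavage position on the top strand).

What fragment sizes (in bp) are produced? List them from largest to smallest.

BamHI sites (GGATCC) start at positions 100, 114.
BamHI cuts after the first base of each site, so after positions 100, 114.
Linear molecule, 2 cuts → 3 fragments:
  1–100 → 100 bp
  101–114 → 14 bp
  115–275 → 161 bp
Sorted largest to smallest: 161, 100, 14 bp.

161, 100, 14 bp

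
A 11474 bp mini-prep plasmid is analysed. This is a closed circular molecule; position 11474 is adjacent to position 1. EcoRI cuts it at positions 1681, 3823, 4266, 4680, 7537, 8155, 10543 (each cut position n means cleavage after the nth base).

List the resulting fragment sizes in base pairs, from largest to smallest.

2857, 2612, 2388, 2142, 618, 443, 414 bp

Circular molecule, 7 cuts → 7 fragments:
  3823 − 1681 = 2142 bp
  4266 − 3823 = 443 bp
  4680 − 4266 = 414 bp
  7537 − 4680 = 2857 bp
  8155 − 7537 = 618 bp
  10543 − 8155 = 2388 bp
  wrap: 11474 − 10543 + 1681 = 2612 bp
Sorted largest to smallest: 2857, 2612, 2388, 2142, 618, 443, 414 bp.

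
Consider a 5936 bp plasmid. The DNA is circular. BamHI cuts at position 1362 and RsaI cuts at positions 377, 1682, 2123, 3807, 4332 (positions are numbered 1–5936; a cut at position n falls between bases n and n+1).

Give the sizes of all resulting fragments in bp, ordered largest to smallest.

1981, 1684, 985, 525, 441, 320 bp

Combined cut positions (sorted): 377, 1362, 1682, 2123, 3807, 4332.
Circular molecule, 6 cuts → 6 fragments:
  1362 − 377 = 985 bp
  1682 − 1362 = 320 bp
  2123 − 1682 = 441 bp
  3807 − 2123 = 1684 bp
  4332 − 3807 = 525 bp
  wrap: 5936 − 4332 + 377 = 1981 bp
Sorted largest to smallest: 1981, 1684, 985, 525, 441, 320 bp.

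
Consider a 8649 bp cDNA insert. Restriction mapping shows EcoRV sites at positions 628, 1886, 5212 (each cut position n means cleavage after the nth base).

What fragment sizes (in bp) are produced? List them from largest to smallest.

3437, 3326, 1258, 628 bp

Linear molecule, 3 cuts → 4 fragments:
  628 − 0 = 628 bp
  1886 − 628 = 1258 bp
  5212 − 1886 = 3326 bp
  8649 − 5212 = 3437 bp
Sorted largest to smallest: 3437, 3326, 1258, 628 bp.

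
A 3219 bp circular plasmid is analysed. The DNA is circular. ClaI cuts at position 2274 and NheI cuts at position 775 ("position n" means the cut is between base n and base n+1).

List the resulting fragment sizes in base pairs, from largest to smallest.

Combined cut positions (sorted): 775, 2274.
Circular molecule, 2 cuts → 2 fragments:
  2274 − 775 = 1499 bp
  wrap: 3219 − 2274 + 775 = 1720 bp
Sorted largest to smallest: 1720, 1499 bp.

1720, 1499 bp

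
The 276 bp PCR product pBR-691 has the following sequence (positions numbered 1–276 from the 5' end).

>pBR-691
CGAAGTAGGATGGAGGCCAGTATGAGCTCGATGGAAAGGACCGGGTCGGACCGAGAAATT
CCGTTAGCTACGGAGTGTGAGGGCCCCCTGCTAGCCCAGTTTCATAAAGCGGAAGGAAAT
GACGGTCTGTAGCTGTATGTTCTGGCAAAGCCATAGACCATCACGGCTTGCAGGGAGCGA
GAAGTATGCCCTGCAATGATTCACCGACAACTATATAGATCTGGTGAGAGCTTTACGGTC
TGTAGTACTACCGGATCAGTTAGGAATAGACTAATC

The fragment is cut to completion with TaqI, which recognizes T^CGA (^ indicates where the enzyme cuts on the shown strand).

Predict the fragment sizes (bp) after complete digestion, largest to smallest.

248, 28 bp

The TaqI site (TCGA) starts at position 28.
TaqI cuts after the first base of each site, so after position 28.
Linear molecule, 1 cut → 2 fragments:
  1–28 → 28 bp
  29–276 → 248 bp
Sorted largest to smallest: 248, 28 bp.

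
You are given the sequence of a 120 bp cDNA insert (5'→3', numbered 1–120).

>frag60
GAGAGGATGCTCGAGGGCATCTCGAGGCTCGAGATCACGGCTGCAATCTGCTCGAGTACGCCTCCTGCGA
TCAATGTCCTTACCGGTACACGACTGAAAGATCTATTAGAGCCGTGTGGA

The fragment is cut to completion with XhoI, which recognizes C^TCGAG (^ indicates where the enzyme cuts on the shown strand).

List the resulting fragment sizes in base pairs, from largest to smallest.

69, 23, 11, 10, 7 bp

XhoI sites (CTCGAG) start at positions 10, 21, 28, 51.
XhoI cuts after the first base of each site, so after positions 10, 21, 28, 51.
Linear molecule, 4 cuts → 5 fragments:
  1–10 → 10 bp
  11–21 → 11 bp
  22–28 → 7 bp
  29–51 → 23 bp
  52–120 → 69 bp
Sorted largest to smallest: 69, 23, 11, 10, 7 bp.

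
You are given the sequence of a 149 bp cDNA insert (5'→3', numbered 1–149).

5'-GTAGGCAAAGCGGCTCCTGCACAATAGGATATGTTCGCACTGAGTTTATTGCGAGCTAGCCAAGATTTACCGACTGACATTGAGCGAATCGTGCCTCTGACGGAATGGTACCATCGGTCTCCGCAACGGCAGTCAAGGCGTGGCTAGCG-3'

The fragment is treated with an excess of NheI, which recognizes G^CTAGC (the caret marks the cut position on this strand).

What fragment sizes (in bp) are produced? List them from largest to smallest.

NheI sites (GCTAGC) start at positions 55, 143.
NheI cuts after the first base of each site, so after positions 55, 143.
Linear molecule, 2 cuts → 3 fragments:
  1–55 → 55 bp
  56–143 → 88 bp
  144–149 → 6 bp
Sorted largest to smallest: 88, 55, 6 bp.

88, 55, 6 bp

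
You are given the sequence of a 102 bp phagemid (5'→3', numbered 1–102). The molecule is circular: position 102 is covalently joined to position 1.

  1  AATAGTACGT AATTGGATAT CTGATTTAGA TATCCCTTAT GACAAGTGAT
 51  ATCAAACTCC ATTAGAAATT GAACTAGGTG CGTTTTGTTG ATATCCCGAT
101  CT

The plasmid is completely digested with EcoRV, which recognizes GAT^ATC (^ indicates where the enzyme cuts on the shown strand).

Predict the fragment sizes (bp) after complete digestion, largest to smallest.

42, 28, 19, 13 bp

EcoRV sites (GATATC) start at positions 16, 29, 48, 90.
EcoRV cuts after base 3 of each site, so after positions 18, 31, 50, 92.
Circular molecule, 4 cuts → 4 fragments:
  19–31 → 13 bp
  32–50 → 19 bp
  51–92 → 42 bp
  93–102 then 1–18 → 10 + 18 = 28 bp
Sorted largest to smallest: 42, 28, 19, 13 bp.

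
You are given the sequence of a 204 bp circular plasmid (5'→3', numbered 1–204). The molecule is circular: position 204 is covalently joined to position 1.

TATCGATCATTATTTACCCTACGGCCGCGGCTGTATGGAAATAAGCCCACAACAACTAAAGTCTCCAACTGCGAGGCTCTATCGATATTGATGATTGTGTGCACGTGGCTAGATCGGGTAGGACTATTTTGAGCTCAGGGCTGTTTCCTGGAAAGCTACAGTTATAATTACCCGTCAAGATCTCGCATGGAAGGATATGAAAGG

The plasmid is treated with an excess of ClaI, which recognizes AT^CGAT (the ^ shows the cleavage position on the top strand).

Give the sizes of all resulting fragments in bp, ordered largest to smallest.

ClaI sites (ATCGAT) start at positions 2, 81.
ClaI cuts after base 2 of each site, so after positions 3, 82.
Circular molecule, 2 cuts → 2 fragments:
  4–82 → 79 bp
  83–204 then 1–3 → 122 + 3 = 125 bp
Sorted largest to smallest: 125, 79 bp.

125, 79 bp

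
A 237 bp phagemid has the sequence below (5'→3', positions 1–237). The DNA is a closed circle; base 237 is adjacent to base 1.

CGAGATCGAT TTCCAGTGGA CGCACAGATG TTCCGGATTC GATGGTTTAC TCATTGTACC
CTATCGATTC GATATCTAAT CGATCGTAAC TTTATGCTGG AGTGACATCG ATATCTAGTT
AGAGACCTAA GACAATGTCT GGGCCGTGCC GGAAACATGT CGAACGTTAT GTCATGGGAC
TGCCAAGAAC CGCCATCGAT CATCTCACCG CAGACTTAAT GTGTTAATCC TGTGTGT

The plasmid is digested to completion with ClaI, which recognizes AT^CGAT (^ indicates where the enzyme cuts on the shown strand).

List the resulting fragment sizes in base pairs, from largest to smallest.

ClaI sites (ATCGAT) start at positions 5, 63, 79, 107, 195.
ClaI cuts after base 2 of each site, so after positions 6, 64, 80, 108, 196.
Circular molecule, 5 cuts → 5 fragments:
  7–64 → 58 bp
  65–80 → 16 bp
  81–108 → 28 bp
  109–196 → 88 bp
  197–237 then 1–6 → 41 + 6 = 47 bp
Sorted largest to smallest: 88, 58, 47, 28, 16 bp.

88, 58, 47, 28, 16 bp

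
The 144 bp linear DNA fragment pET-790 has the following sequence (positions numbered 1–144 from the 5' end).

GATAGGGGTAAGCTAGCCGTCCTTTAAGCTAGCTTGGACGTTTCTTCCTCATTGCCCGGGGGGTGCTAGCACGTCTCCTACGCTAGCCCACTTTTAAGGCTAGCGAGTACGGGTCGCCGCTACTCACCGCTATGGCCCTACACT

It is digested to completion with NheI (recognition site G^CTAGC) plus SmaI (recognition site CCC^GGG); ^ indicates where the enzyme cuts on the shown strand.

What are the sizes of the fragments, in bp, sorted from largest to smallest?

NheI sites (GCTAGC) start at positions 12, 28, 65, 82, 99.
NheI cuts after the first base of each site, so after positions 12, 28, 65, 82, 99.
The SmaI site (CCCGGG) starts at position 55.
SmaI cuts after base 3 of each site, so after position 57.
Combined cut positions: 12, 28, 57, 65, 82, 99.
Linear molecule, 6 cuts → 7 fragments:
  1–12 → 12 bp
  13–28 → 16 bp
  29–57 → 29 bp
  58–65 → 8 bp
  66–82 → 17 bp
  83–99 → 17 bp
  100–144 → 45 bp
Sorted largest to smallest: 45, 29, 17, 17, 16, 12, 8 bp.

45, 29, 17, 17, 16, 12, 8 bp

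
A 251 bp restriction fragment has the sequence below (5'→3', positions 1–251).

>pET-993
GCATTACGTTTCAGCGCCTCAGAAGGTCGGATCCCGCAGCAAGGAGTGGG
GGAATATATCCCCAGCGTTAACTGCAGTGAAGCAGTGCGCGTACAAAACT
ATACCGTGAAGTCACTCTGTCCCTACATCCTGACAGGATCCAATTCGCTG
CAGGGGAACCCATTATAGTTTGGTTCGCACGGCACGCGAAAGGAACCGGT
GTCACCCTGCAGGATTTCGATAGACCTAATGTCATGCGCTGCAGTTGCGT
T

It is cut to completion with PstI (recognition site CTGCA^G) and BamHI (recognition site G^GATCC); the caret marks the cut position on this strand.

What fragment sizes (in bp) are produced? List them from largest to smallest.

PstI sites (CTGCAG) start at positions 72, 148, 207, 239.
PstI cuts after base 5 of each site (before the last base), so after positions 76, 152, 211, 243.
BamHI sites (GGATCC) start at positions 29, 136.
BamHI cuts after the first base of each site, so after positions 29, 136.
Combined cut positions: 29, 76, 136, 152, 211, 243.
Linear molecule, 6 cuts → 7 fragments:
  1–29 → 29 bp
  30–76 → 47 bp
  77–136 → 60 bp
  137–152 → 16 bp
  153–211 → 59 bp
  212–243 → 32 bp
  244–251 → 8 bp
Sorted largest to smallest: 60, 59, 47, 32, 29, 16, 8 bp.

60, 59, 47, 32, 29, 16, 8 bp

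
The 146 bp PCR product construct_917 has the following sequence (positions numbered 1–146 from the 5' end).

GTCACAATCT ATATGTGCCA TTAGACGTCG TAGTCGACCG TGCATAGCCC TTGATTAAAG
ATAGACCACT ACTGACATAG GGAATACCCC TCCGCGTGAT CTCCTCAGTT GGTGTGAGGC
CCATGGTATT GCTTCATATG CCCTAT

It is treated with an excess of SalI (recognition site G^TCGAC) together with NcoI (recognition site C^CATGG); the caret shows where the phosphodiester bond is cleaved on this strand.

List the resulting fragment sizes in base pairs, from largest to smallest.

The SalI site (GTCGAC) starts at position 33.
SalI cuts after the first base of each site, so after position 33.
The NcoI site (CCATGG) starts at position 121.
NcoI cuts after the first base of each site, so after position 121.
Combined cut positions: 33, 121.
Linear molecule, 2 cuts → 3 fragments:
  1–33 → 33 bp
  34–121 → 88 bp
  122–146 → 25 bp
Sorted largest to smallest: 88, 33, 25 bp.

88, 33, 25 bp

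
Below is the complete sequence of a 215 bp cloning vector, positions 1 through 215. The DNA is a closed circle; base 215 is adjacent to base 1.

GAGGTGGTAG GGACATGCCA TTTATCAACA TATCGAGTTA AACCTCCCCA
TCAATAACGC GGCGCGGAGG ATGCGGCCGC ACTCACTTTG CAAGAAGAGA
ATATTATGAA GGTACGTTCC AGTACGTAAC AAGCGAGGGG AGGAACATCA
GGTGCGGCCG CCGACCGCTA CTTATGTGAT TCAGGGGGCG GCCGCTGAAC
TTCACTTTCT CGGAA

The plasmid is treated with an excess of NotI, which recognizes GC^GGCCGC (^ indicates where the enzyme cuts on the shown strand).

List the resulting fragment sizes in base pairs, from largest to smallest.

100, 81, 34 bp

NotI sites (GCGGCCGC) start at positions 73, 154, 188.
NotI cuts after base 2 of each site, so after positions 74, 155, 189.
Circular molecule, 3 cuts → 3 fragments:
  75–155 → 81 bp
  156–189 → 34 bp
  190–215 then 1–74 → 26 + 74 = 100 bp
Sorted largest to smallest: 100, 81, 34 bp.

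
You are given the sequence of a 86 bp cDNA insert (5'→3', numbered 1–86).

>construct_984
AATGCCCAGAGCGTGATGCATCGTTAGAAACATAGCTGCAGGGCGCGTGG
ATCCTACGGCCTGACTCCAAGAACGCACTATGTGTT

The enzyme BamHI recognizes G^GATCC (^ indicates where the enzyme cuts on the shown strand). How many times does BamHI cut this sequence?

GGATCC occurs starting at position 49.
BamHI cuts at 1 site.

1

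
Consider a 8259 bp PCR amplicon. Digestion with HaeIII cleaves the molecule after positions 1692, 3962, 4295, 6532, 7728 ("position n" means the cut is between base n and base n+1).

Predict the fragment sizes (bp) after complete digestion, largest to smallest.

Linear molecule, 5 cuts → 6 fragments:
  1692 − 0 = 1692 bp
  3962 − 1692 = 2270 bp
  4295 − 3962 = 333 bp
  6532 − 4295 = 2237 bp
  7728 − 6532 = 1196 bp
  8259 − 7728 = 531 bp
Sorted largest to smallest: 2270, 2237, 1692, 1196, 531, 333 bp.

2270, 2237, 1692, 1196, 531, 333 bp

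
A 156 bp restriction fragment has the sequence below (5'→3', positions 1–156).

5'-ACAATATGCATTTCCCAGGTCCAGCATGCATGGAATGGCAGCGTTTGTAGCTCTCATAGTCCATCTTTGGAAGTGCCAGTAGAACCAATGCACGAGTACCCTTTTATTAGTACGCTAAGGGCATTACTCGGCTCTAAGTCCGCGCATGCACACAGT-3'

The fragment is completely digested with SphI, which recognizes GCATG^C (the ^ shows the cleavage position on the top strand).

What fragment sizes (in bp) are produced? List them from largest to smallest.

120, 28, 8 bp

SphI sites (GCATGC) start at positions 24, 144.
SphI cuts after base 5 of each site (before the last base), so after positions 28, 148.
Linear molecule, 2 cuts → 3 fragments:
  1–28 → 28 bp
  29–148 → 120 bp
  149–156 → 8 bp
Sorted largest to smallest: 120, 28, 8 bp.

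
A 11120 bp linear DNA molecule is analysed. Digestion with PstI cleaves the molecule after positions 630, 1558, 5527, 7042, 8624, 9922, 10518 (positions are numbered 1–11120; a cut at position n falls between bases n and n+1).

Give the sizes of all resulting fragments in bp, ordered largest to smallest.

Linear molecule, 7 cuts → 8 fragments:
  630 − 0 = 630 bp
  1558 − 630 = 928 bp
  5527 − 1558 = 3969 bp
  7042 − 5527 = 1515 bp
  8624 − 7042 = 1582 bp
  9922 − 8624 = 1298 bp
  10518 − 9922 = 596 bp
  11120 − 10518 = 602 bp
Sorted largest to smallest: 3969, 1582, 1515, 1298, 928, 630, 602, 596 bp.

3969, 1582, 1515, 1298, 928, 630, 602, 596 bp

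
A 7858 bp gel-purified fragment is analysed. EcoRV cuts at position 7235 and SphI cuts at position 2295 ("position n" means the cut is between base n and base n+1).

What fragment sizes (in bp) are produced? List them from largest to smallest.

4940, 2295, 623 bp

Combined cut positions (sorted): 2295, 7235.
Linear molecule, 2 cuts → 3 fragments:
  2295 − 0 = 2295 bp
  7235 − 2295 = 4940 bp
  7858 − 7235 = 623 bp
Sorted largest to smallest: 4940, 2295, 623 bp.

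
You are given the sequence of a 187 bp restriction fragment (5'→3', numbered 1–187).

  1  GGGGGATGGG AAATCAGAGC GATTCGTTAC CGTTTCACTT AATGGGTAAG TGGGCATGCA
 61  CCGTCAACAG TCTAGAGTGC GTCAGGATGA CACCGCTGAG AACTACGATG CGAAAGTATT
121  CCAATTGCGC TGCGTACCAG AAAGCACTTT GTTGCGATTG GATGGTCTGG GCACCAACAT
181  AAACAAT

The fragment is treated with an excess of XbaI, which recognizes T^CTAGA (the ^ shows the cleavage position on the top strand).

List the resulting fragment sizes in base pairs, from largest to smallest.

The XbaI site (TCTAGA) starts at position 71.
XbaI cuts after the first base of each site, so after position 71.
Linear molecule, 1 cut → 2 fragments:
  1–71 → 71 bp
  72–187 → 116 bp
Sorted largest to smallest: 116, 71 bp.

116, 71 bp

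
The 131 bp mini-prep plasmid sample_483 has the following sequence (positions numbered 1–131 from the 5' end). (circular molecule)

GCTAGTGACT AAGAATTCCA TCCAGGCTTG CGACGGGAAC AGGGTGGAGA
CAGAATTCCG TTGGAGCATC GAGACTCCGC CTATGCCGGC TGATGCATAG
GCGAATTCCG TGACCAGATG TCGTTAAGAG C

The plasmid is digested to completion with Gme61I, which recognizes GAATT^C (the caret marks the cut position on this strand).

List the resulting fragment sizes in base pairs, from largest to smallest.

Gme61I sites (GAATTC) start at positions 13, 53, 103.
Gme61I cuts after base 5 of each site (before the last base), so after positions 17, 57, 107.
Circular molecule, 3 cuts → 3 fragments:
  18–57 → 40 bp
  58–107 → 50 bp
  108–131 then 1–17 → 24 + 17 = 41 bp
Sorted largest to smallest: 50, 41, 40 bp.

50, 41, 40 bp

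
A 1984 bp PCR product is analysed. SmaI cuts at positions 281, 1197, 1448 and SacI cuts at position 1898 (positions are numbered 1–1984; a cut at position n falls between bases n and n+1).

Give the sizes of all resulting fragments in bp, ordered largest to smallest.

916, 450, 281, 251, 86 bp

Combined cut positions (sorted): 281, 1197, 1448, 1898.
Linear molecule, 4 cuts → 5 fragments:
  281 − 0 = 281 bp
  1197 − 281 = 916 bp
  1448 − 1197 = 251 bp
  1898 − 1448 = 450 bp
  1984 − 1898 = 86 bp
Sorted largest to smallest: 916, 450, 281, 251, 86 bp.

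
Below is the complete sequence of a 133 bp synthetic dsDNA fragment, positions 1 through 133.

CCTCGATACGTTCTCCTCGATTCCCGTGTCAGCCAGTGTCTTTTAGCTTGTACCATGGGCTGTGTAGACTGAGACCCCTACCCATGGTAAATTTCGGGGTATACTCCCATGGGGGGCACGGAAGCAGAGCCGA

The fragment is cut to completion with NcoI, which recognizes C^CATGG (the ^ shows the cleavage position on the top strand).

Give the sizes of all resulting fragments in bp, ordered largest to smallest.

53, 29, 26, 25 bp

NcoI sites (CCATGG) start at positions 53, 82, 107.
NcoI cuts after the first base of each site, so after positions 53, 82, 107.
Linear molecule, 3 cuts → 4 fragments:
  1–53 → 53 bp
  54–82 → 29 bp
  83–107 → 25 bp
  108–133 → 26 bp
Sorted largest to smallest: 53, 29, 26, 25 bp.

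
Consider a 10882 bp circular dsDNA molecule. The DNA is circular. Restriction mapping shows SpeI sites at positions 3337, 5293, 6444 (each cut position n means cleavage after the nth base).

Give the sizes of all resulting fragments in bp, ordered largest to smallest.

7775, 1956, 1151 bp

Circular molecule, 3 cuts → 3 fragments:
  5293 − 3337 = 1956 bp
  6444 − 5293 = 1151 bp
  wrap: 10882 − 6444 + 3337 = 7775 bp
Sorted largest to smallest: 7775, 1956, 1151 bp.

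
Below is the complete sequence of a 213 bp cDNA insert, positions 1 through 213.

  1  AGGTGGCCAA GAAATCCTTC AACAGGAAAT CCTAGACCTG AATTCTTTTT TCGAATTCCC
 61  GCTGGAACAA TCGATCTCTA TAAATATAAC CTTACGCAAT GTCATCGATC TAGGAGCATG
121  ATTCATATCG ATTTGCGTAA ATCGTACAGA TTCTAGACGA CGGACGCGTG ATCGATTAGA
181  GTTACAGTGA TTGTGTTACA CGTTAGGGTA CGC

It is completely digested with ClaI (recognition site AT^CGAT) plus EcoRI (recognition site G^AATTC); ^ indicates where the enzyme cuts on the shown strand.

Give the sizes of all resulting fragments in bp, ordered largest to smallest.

ClaI sites (ATCGAT) start at positions 70, 104, 127, 171.
ClaI cuts after base 2 of each site, so after positions 71, 105, 128, 172.
EcoRI sites (GAATTC) start at positions 40, 53.
EcoRI cuts after the first base of each site, so after positions 40, 53.
Combined cut positions: 40, 53, 71, 105, 128, 172.
Linear molecule, 6 cuts → 7 fragments:
  1–40 → 40 bp
  41–53 → 13 bp
  54–71 → 18 bp
  72–105 → 34 bp
  106–128 → 23 bp
  129–172 → 44 bp
  173–213 → 41 bp
Sorted largest to smallest: 44, 41, 40, 34, 23, 18, 13 bp.

44, 41, 40, 34, 23, 18, 13 bp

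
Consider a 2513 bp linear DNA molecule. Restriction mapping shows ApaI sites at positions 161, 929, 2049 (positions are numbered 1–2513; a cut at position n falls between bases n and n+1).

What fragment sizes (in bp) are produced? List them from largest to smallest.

Linear molecule, 3 cuts → 4 fragments:
  161 − 0 = 161 bp
  929 − 161 = 768 bp
  2049 − 929 = 1120 bp
  2513 − 2049 = 464 bp
Sorted largest to smallest: 1120, 768, 464, 161 bp.

1120, 768, 464, 161 bp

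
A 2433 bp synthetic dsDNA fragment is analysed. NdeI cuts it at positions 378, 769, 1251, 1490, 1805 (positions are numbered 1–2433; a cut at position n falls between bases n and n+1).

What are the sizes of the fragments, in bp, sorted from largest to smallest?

628, 482, 391, 378, 315, 239 bp

Linear molecule, 5 cuts → 6 fragments:
  378 − 0 = 378 bp
  769 − 378 = 391 bp
  1251 − 769 = 482 bp
  1490 − 1251 = 239 bp
  1805 − 1490 = 315 bp
  2433 − 1805 = 628 bp
Sorted largest to smallest: 628, 482, 391, 378, 315, 239 bp.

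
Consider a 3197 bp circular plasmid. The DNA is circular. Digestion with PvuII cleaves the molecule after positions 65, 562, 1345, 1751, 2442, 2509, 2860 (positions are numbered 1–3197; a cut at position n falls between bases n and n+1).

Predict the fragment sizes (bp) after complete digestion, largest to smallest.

Circular molecule, 7 cuts → 7 fragments:
  562 − 65 = 497 bp
  1345 − 562 = 783 bp
  1751 − 1345 = 406 bp
  2442 − 1751 = 691 bp
  2509 − 2442 = 67 bp
  2860 − 2509 = 351 bp
  wrap: 3197 − 2860 + 65 = 402 bp
Sorted largest to smallest: 783, 691, 497, 406, 402, 351, 67 bp.

783, 691, 497, 406, 402, 351, 67 bp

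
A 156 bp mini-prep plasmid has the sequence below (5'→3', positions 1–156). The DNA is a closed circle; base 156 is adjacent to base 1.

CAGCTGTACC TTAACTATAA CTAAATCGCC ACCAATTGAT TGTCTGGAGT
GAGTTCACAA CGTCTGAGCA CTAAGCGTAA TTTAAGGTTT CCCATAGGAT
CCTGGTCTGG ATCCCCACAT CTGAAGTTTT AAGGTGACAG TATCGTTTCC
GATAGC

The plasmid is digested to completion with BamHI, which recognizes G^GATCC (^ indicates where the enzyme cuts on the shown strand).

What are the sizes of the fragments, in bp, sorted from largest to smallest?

BamHI sites (GGATCC) start at positions 97, 109.
BamHI cuts after the first base of each site, so after positions 97, 109.
Circular molecule, 2 cuts → 2 fragments:
  98–109 → 12 bp
  110–156 then 1–97 → 47 + 97 = 144 bp
Sorted largest to smallest: 144, 12 bp.

144, 12 bp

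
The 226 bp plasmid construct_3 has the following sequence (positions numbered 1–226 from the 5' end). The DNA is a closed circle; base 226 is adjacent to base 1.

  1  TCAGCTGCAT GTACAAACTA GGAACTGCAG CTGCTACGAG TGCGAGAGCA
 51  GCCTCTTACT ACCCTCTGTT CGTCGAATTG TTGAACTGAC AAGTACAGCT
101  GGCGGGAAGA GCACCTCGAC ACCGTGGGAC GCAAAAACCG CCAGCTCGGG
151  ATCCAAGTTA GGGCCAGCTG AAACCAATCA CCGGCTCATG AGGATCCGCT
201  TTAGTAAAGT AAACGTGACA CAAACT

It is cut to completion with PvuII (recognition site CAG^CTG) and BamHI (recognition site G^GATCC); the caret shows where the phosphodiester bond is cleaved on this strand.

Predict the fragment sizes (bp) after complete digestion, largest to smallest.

PvuII sites (CAGCTG) start at positions 2, 28, 96, 165.
PvuII cuts after base 3 of each site, so after positions 4, 30, 98, 167.
BamHI sites (GGATCC) start at positions 149, 192.
BamHI cuts after the first base of each site, so after positions 149, 192.
Combined cut positions: 4, 30, 98, 149, 167, 192.
Circular molecule, 6 cuts → 6 fragments:
  5–30 → 26 bp
  31–98 → 68 bp
  99–149 → 51 bp
  150–167 → 18 bp
  168–192 → 25 bp
  193–226 then 1–4 → 34 + 4 = 38 bp
Sorted largest to smallest: 68, 51, 38, 26, 25, 18 bp.

68, 51, 38, 26, 25, 18 bp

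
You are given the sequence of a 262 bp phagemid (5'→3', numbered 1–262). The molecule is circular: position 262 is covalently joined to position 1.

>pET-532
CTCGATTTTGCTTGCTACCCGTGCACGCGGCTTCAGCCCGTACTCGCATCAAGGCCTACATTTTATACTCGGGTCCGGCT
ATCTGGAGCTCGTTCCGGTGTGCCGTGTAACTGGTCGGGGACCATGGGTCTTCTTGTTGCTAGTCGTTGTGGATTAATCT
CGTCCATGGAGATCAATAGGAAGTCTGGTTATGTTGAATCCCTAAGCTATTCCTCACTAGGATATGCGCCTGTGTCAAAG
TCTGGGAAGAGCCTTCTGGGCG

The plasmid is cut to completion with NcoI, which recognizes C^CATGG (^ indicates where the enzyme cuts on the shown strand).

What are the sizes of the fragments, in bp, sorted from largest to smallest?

NcoI sites (CCATGG) start at positions 122, 164.
NcoI cuts after the first base of each site, so after positions 122, 164.
Circular molecule, 2 cuts → 2 fragments:
  123–164 → 42 bp
  165–262 then 1–122 → 98 + 122 = 220 bp
Sorted largest to smallest: 220, 42 bp.

220, 42 bp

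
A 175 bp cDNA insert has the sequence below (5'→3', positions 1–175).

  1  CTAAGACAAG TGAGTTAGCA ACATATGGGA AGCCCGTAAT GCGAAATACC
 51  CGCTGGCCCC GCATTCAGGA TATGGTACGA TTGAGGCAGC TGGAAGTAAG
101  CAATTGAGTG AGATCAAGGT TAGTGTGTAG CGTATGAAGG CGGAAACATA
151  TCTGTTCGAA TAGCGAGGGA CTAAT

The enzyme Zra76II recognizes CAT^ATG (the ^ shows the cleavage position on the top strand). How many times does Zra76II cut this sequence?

CATATG occurs starting at position 22.
Zra76II cuts at 1 site.

1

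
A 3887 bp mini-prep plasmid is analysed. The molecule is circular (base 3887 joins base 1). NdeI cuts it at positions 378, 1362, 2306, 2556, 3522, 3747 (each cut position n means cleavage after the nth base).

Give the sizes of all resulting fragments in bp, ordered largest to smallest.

984, 966, 944, 518, 250, 225 bp

Circular molecule, 6 cuts → 6 fragments:
  1362 − 378 = 984 bp
  2306 − 1362 = 944 bp
  2556 − 2306 = 250 bp
  3522 − 2556 = 966 bp
  3747 − 3522 = 225 bp
  wrap: 3887 − 3747 + 378 = 518 bp
Sorted largest to smallest: 984, 966, 944, 518, 250, 225 bp.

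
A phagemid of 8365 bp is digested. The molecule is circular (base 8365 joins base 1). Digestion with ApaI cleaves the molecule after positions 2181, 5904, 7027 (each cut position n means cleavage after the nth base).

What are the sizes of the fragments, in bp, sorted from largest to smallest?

Circular molecule, 3 cuts → 3 fragments:
  5904 − 2181 = 3723 bp
  7027 − 5904 = 1123 bp
  wrap: 8365 − 7027 + 2181 = 3519 bp
Sorted largest to smallest: 3723, 3519, 1123 bp.

3723, 3519, 1123 bp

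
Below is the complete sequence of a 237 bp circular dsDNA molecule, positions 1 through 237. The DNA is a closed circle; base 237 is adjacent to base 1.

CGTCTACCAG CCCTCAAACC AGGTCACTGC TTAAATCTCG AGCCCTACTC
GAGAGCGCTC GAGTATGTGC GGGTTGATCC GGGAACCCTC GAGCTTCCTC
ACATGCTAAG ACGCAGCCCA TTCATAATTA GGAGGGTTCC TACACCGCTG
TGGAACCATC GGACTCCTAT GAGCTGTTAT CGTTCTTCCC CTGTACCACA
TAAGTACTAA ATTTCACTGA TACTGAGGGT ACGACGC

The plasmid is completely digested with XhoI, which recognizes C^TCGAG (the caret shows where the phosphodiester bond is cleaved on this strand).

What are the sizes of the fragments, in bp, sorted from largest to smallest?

186, 30, 11, 10 bp

XhoI sites (CTCGAG) start at positions 37, 48, 58, 88.
XhoI cuts after the first base of each site, so after positions 37, 48, 58, 88.
Circular molecule, 4 cuts → 4 fragments:
  38–48 → 11 bp
  49–58 → 10 bp
  59–88 → 30 bp
  89–237 then 1–37 → 149 + 37 = 186 bp
Sorted largest to smallest: 186, 30, 11, 10 bp.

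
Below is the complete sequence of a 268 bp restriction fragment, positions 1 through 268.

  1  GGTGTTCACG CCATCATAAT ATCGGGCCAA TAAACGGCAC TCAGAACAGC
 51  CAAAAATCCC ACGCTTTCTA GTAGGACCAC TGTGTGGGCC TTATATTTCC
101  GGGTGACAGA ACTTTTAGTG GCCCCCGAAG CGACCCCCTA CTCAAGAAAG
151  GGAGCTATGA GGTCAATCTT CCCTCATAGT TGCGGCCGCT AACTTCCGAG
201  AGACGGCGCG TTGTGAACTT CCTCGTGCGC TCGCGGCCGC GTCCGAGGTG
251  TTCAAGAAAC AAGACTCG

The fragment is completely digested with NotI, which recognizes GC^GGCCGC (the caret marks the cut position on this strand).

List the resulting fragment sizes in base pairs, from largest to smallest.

NotI sites (GCGGCCGC) start at positions 182, 233.
NotI cuts after base 2 of each site, so after positions 183, 234.
Linear molecule, 2 cuts → 3 fragments:
  1–183 → 183 bp
  184–234 → 51 bp
  235–268 → 34 bp
Sorted largest to smallest: 183, 51, 34 bp.

183, 51, 34 bp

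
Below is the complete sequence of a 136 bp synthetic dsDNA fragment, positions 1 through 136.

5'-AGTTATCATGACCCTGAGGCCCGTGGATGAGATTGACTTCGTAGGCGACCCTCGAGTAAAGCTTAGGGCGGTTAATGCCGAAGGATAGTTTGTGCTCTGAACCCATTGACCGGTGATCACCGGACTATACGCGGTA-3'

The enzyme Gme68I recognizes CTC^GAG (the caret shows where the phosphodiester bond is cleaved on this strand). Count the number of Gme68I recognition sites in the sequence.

1

CTCGAG occurs starting at position 51.
Gme68I cuts at 1 site.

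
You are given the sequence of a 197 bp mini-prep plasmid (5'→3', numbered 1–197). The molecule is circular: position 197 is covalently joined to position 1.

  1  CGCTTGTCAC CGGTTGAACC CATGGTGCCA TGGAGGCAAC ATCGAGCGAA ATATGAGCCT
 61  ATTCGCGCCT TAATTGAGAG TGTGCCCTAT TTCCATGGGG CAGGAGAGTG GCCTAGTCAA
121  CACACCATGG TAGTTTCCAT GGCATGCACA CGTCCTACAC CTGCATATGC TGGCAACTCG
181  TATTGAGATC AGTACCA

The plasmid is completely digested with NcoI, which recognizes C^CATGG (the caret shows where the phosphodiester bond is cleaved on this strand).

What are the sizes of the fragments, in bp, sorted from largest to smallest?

80, 65, 32, 12, 8 bp

NcoI sites (CCATGG) start at positions 20, 28, 93, 125, 137.
NcoI cuts after the first base of each site, so after positions 20, 28, 93, 125, 137.
Circular molecule, 5 cuts → 5 fragments:
  21–28 → 8 bp
  29–93 → 65 bp
  94–125 → 32 bp
  126–137 → 12 bp
  138–197 then 1–20 → 60 + 20 = 80 bp
Sorted largest to smallest: 80, 65, 32, 12, 8 bp.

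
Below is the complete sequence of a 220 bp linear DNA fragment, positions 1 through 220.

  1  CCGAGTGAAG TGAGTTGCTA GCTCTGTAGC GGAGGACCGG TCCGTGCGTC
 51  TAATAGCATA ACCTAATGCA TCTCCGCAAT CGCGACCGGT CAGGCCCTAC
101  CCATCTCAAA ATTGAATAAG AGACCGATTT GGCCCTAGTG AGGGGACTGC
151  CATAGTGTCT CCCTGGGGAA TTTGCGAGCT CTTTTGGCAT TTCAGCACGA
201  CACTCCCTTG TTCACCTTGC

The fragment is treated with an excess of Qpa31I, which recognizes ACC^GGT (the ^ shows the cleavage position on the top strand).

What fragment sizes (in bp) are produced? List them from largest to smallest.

Qpa31I sites (ACCGGT) start at positions 36, 85.
Qpa31I cuts after base 3 of each site, so after positions 38, 87.
Linear molecule, 2 cuts → 3 fragments:
  1–38 → 38 bp
  39–87 → 49 bp
  88–220 → 133 bp
Sorted largest to smallest: 133, 49, 38 bp.

133, 49, 38 bp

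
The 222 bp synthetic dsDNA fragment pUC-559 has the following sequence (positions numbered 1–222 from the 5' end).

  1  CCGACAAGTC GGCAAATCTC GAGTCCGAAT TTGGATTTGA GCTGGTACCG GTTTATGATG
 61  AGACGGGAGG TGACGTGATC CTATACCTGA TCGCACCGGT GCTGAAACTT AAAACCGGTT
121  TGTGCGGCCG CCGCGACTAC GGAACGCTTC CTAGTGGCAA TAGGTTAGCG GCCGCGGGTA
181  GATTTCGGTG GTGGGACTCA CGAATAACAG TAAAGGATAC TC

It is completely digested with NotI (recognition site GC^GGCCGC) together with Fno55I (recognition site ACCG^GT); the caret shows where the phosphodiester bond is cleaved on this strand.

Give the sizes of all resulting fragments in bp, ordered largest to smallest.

NotI sites (GCGGCCGC) start at positions 124, 168.
NotI cuts after base 2 of each site, so after positions 125, 169.
Fno55I sites (ACCGGT) start at positions 47, 95, 114.
Fno55I cuts after base 4 of each site, so after positions 50, 98, 117.
Combined cut positions: 50, 98, 117, 125, 169.
Linear molecule, 5 cuts → 6 fragments:
  1–50 → 50 bp
  51–98 → 48 bp
  99–117 → 19 bp
  118–125 → 8 bp
  126–169 → 44 bp
  170–222 → 53 bp
Sorted largest to smallest: 53, 50, 48, 44, 19, 8 bp.

53, 50, 48, 44, 19, 8 bp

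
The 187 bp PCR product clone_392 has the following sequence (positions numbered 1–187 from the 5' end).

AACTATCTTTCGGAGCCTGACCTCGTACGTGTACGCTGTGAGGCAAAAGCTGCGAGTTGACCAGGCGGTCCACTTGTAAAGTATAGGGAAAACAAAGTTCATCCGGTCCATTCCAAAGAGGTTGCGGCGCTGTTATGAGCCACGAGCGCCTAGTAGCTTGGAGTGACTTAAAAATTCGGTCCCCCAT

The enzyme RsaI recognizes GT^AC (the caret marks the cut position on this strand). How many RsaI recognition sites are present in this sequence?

GTAC occurs starting at positions 25, 31.
RsaI cuts at 2 sites.

2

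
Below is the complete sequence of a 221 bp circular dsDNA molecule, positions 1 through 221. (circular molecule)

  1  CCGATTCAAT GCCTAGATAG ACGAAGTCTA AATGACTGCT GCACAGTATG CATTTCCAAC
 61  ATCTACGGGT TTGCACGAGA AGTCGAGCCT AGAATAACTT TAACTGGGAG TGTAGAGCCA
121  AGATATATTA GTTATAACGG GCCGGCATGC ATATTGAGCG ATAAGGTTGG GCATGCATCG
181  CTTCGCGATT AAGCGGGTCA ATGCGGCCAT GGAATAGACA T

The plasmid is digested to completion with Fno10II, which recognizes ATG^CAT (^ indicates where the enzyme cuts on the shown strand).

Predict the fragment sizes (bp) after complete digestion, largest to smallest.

Fno10II sites (ATGCAT) start at positions 48, 147, 173.
Fno10II cuts after base 3 of each site, so after positions 50, 149, 175.
Circular molecule, 3 cuts → 3 fragments:
  51–149 → 99 bp
  150–175 → 26 bp
  176–221 then 1–50 → 46 + 50 = 96 bp
Sorted largest to smallest: 99, 96, 26 bp.

99, 96, 26 bp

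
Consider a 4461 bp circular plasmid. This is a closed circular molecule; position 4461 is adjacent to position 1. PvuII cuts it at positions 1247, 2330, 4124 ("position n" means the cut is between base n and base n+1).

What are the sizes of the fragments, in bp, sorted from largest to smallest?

Circular molecule, 3 cuts → 3 fragments:
  2330 − 1247 = 1083 bp
  4124 − 2330 = 1794 bp
  wrap: 4461 − 4124 + 1247 = 1584 bp
Sorted largest to smallest: 1794, 1584, 1083 bp.

1794, 1584, 1083 bp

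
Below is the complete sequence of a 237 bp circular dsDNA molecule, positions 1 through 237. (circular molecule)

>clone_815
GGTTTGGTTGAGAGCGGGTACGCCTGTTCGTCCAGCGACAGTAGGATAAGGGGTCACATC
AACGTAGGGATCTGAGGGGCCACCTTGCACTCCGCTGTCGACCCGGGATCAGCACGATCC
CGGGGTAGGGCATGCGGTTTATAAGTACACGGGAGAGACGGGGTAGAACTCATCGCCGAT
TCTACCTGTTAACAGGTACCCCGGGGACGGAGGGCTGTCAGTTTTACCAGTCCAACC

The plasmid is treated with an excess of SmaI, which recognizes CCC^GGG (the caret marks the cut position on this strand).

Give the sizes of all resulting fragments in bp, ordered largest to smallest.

139, 81, 17 bp

SmaI sites (CCCGGG) start at positions 102, 119, 200.
SmaI cuts after base 3 of each site, so after positions 104, 121, 202.
Circular molecule, 3 cuts → 3 fragments:
  105–121 → 17 bp
  122–202 → 81 bp
  203–237 then 1–104 → 35 + 104 = 139 bp
Sorted largest to smallest: 139, 81, 17 bp.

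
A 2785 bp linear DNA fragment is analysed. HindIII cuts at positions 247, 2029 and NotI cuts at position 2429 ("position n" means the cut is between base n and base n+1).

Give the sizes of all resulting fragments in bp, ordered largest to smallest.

Combined cut positions (sorted): 247, 2029, 2429.
Linear molecule, 3 cuts → 4 fragments:
  247 − 0 = 247 bp
  2029 − 247 = 1782 bp
  2429 − 2029 = 400 bp
  2785 − 2429 = 356 bp
Sorted largest to smallest: 1782, 400, 356, 247 bp.

1782, 400, 356, 247 bp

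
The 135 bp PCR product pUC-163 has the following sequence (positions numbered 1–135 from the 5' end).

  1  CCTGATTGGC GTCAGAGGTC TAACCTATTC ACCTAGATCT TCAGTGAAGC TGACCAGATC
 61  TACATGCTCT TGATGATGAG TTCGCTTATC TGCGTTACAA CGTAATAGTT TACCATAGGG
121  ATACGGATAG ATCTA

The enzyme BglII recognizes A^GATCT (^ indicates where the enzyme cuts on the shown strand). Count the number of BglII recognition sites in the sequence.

AGATCT occurs starting at positions 35, 56, 129.
BglII cuts at 3 sites.

3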